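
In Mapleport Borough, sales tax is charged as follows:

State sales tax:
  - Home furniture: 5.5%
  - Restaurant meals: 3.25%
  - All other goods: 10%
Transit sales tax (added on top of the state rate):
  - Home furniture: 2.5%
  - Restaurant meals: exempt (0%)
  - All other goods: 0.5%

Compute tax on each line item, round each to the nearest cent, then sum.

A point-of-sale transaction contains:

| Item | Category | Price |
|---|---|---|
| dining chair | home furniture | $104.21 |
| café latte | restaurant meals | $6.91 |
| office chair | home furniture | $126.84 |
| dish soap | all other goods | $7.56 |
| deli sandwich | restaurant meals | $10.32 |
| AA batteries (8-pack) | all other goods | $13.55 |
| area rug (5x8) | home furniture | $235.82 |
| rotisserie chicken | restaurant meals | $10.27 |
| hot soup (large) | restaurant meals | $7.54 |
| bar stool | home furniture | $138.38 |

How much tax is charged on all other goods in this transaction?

$2.21

Dish soap $7.56: all other goods → 10% + 0.5% transit = 10.5% → $0.79
AA batteries (8-pack) $13.55: all other goods → 10% + 0.5% transit = 10.5% → $1.42
Tax on all other goods = $0.79 + $1.42 = $2.21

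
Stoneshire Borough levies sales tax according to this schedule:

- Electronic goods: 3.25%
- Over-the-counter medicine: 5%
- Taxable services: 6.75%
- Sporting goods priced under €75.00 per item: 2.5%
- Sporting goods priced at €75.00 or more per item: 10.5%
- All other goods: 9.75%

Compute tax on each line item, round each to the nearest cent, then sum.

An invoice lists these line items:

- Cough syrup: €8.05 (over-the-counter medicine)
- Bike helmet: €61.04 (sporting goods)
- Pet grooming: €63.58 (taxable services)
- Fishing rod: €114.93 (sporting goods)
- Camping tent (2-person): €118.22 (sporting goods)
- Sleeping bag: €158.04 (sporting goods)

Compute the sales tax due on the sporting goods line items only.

€42.60

Bike helmet €61.04: sporting goods, under €75.00 → 2.5% → €1.53
Fishing rod €114.93: sporting goods, €75.00 or more → 10.5% → €12.07
Camping tent (2-person) €118.22: sporting goods, €75.00 or more → 10.5% → €12.41
Sleeping bag €158.04: sporting goods, €75.00 or more → 10.5% → €16.59
Tax on sporting goods = €1.53 + €12.07 + €12.41 + €16.59 = €42.60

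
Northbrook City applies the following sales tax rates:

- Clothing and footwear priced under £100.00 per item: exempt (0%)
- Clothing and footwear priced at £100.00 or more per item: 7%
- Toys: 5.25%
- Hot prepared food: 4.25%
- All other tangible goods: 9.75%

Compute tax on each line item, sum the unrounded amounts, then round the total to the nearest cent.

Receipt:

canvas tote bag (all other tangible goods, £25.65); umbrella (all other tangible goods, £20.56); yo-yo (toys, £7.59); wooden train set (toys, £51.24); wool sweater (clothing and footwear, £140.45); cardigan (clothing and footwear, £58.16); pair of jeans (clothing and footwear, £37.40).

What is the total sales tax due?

Canvas tote bag £25.65: all other tangible goods → 9.75% → £2.500875
Umbrella £20.56: all other tangible goods → 9.75% → £2.0046
Yo-yo £7.59: toys → 5.25% → £0.398475
Wooden train set £51.24: toys → 5.25% → £2.6901
Wool sweater £140.45: clothing and footwear, £100.00 or more → 7% → £9.8315
Cardigan £58.16: clothing and footwear, under £100.00 → 0% → £0.00
Pair of jeans £37.40: clothing and footwear, under £100.00 → 0% → £0.00
Unrounded tax sum = £17.42555 → £17.43

£17.43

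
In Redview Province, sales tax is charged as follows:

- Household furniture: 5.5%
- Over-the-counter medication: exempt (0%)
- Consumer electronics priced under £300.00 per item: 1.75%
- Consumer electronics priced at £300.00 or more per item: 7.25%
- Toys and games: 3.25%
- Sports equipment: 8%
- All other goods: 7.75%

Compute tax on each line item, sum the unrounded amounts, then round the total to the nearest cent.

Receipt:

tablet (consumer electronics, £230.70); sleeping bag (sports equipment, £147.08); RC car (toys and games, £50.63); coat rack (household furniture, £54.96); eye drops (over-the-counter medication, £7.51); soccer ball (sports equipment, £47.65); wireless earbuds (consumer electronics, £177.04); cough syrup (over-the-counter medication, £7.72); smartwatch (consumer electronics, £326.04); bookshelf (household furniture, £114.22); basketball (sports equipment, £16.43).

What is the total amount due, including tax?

£1238.60

Tablet £230.70: consumer electronics, under £300.00 → 1.75% → £4.03725
Sleeping bag £147.08: sports equipment → 8% → £11.7664
RC car £50.63: toys and games → 3.25% → £1.645475
Coat rack £54.96: household furniture → 5.5% → £3.0228
Eye drops £7.51: over-the-counter medication → 0% → £0.00
Soccer ball £47.65: sports equipment → 8% → £3.812
Wireless earbuds £177.04: consumer electronics, under £300.00 → 1.75% → £3.0982
Cough syrup £7.72: over-the-counter medication → 0% → £0.00
Smartwatch £326.04: consumer electronics, £300.00 or more → 7.25% → £23.6379
Bookshelf £114.22: household furniture → 5.5% → £6.2821
Basketball £16.43: sports equipment → 8% → £1.3144
Subtotal = £1179.98; unrounded tax = £58.616525 → £58.62; total due = £1238.60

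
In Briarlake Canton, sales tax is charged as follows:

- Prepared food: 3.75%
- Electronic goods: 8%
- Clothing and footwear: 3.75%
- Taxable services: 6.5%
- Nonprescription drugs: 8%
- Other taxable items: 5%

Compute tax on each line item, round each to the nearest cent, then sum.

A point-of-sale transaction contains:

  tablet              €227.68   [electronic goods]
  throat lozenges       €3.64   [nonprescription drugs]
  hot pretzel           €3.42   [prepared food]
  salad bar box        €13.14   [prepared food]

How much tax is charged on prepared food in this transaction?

€0.62

Hot pretzel €3.42: prepared food → 3.75% → €0.13
Salad bar box €13.14: prepared food → 3.75% → €0.49
Tax on prepared food = €0.13 + €0.49 = €0.62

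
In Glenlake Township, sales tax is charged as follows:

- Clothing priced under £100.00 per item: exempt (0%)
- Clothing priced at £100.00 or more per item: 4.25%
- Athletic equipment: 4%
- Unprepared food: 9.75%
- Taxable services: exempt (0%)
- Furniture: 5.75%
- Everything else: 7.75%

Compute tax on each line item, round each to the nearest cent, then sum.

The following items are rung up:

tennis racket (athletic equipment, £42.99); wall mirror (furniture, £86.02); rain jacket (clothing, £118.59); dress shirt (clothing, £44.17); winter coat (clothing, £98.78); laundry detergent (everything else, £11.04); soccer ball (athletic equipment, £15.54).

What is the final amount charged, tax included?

Tennis racket £42.99: athletic equipment → 4% → £1.72
Wall mirror £86.02: furniture → 5.75% → £4.95
Rain jacket £118.59: clothing, £100.00 or more → 4.25% → £5.04
Dress shirt £44.17: clothing, under £100.00 → 0% → £0.00
Winter coat £98.78: clothing, under £100.00 → 0% → £0.00
Laundry detergent £11.04: everything else → 7.75% → £0.86
Soccer ball £15.54: athletic equipment → 4% → £0.62
Subtotal = £417.13; tax = £13.19; total due = £430.32

£430.32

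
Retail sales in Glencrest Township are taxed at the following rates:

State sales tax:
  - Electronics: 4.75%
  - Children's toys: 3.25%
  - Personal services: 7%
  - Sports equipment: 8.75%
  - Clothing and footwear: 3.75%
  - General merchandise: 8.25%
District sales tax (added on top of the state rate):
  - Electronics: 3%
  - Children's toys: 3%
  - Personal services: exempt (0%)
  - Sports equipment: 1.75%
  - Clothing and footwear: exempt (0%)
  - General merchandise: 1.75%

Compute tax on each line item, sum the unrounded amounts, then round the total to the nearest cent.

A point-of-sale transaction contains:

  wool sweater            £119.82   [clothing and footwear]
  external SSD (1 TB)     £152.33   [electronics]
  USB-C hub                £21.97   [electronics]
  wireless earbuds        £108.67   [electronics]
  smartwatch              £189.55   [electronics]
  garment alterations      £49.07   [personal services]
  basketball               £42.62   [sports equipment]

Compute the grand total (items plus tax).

£733.05

Wool sweater £119.82: clothing and footwear → 3.75% + 0% district = 3.75% → £4.49325
External SSD (1 TB) £152.33: electronics → 4.75% + 3% district = 7.75% → £11.805575
USB-C hub £21.97: electronics → 4.75% + 3% district = 7.75% → £1.702675
Wireless earbuds £108.67: electronics → 4.75% + 3% district = 7.75% → £8.421925
Smartwatch £189.55: electronics → 4.75% + 3% district = 7.75% → £14.690125
Garment alterations £49.07: personal services → 7% + 0% district = 7% → £3.4349
Basketball £42.62: sports equipment → 8.75% + 1.75% district = 10.5% → £4.4751
Subtotal = £684.03; unrounded tax = £49.02355 → £49.02; total due = £733.05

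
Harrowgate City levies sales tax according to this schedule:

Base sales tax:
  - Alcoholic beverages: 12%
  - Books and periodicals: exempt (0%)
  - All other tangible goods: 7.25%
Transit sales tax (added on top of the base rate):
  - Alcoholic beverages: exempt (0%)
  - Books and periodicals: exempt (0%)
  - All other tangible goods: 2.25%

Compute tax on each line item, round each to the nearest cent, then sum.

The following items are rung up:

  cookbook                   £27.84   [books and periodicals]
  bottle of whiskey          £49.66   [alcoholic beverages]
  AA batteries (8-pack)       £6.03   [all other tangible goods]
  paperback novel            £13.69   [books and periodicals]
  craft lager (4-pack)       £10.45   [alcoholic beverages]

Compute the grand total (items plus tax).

£115.45

Cookbook £27.84: books and periodicals → 0% + 0% transit = 0% → £0.00
Bottle of whiskey £49.66: alcoholic beverages → 12% + 0% transit = 12% → £5.96
AA batteries (8-pack) £6.03: all other tangible goods → 7.25% + 2.25% transit = 9.5% → £0.57
Paperback novel £13.69: books and periodicals → 0% + 0% transit = 0% → £0.00
Craft lager (4-pack) £10.45: alcoholic beverages → 12% + 0% transit = 12% → £1.25
Subtotal = £107.67; tax = £7.78; total due = £115.45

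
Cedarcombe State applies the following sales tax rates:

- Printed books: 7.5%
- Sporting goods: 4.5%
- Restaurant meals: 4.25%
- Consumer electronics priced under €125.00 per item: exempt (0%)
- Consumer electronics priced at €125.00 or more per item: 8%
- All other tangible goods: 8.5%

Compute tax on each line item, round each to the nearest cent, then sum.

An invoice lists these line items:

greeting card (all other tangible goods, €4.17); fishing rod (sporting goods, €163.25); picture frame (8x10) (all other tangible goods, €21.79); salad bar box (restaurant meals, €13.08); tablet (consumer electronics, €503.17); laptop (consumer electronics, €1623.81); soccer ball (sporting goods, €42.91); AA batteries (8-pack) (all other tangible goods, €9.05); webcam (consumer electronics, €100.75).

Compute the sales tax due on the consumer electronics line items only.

€170.15

Tablet €503.17: consumer electronics, €125.00 or more → 8% → €40.25
Laptop €1623.81: consumer electronics, €125.00 or more → 8% → €129.90
Webcam €100.75: consumer electronics, under €125.00 → 0% → €0.00
Tax on consumer electronics = €40.25 + €129.90 + €0.00 = €170.15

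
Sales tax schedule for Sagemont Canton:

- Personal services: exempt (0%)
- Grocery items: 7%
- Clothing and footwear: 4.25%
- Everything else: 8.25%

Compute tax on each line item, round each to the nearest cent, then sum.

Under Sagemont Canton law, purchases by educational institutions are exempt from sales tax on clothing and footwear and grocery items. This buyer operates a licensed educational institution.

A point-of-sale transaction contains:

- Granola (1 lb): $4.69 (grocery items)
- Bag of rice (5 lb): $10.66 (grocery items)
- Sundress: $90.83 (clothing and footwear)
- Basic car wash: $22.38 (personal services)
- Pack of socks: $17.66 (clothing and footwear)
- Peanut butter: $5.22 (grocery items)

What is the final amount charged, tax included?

Granola (1 lb) $4.69: grocery items, buyer-exempt → 0% → $0.00
Bag of rice (5 lb) $10.66: grocery items, buyer-exempt → 0% → $0.00
Sundress $90.83: clothing and footwear, buyer-exempt → 0% → $0.00
Basic car wash $22.38: personal services → 0% → $0.00
Pack of socks $17.66: clothing and footwear, buyer-exempt → 0% → $0.00
Peanut butter $5.22: grocery items, buyer-exempt → 0% → $0.00
Subtotal = $151.44; tax = $0.00; total due = $151.44

$151.44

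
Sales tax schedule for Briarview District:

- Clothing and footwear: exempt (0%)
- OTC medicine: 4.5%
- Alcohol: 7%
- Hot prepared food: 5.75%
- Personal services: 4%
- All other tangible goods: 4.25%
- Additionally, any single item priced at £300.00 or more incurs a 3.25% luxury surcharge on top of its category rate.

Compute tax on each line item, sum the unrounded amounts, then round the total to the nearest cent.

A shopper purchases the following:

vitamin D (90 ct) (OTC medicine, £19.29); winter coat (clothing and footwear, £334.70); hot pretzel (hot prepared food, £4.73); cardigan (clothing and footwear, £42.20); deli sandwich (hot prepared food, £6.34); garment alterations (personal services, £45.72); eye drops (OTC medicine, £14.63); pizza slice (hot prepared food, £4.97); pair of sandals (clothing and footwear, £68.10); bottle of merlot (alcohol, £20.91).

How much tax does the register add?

Vitamin D (90 ct) £19.29: OTC medicine → 4.5% → £0.86805
Winter coat £334.70: clothing and footwear → 0% + 3.25% surcharge = 3.25% → £10.87775
Hot pretzel £4.73: hot prepared food → 5.75% → £0.271975
Cardigan £42.20: clothing and footwear → 0% → £0.00
Deli sandwich £6.34: hot prepared food → 5.75% → £0.36455
Garment alterations £45.72: personal services → 4% → £1.8288
Eye drops £14.63: OTC medicine → 4.5% → £0.65835
Pizza slice £4.97: hot prepared food → 5.75% → £0.285775
Pair of sandals £68.10: clothing and footwear → 0% → £0.00
Bottle of merlot £20.91: alcohol → 7% → £1.4637
Unrounded tax sum = £16.61895 → £16.62

£16.62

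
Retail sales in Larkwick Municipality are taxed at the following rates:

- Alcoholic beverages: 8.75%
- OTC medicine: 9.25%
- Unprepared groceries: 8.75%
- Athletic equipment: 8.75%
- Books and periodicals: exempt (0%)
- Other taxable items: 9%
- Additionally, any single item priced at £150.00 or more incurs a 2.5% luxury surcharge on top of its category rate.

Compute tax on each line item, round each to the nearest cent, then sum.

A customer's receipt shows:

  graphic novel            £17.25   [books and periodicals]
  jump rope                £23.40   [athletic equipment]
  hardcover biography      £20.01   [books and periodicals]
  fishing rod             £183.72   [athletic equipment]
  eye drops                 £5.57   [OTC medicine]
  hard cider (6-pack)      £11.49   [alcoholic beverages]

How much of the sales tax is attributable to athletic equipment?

£22.72

Jump rope £23.40: athletic equipment → 8.75% → £2.05
Fishing rod £183.72: athletic equipment → 8.75% + 2.5% surcharge = 11.25% → £20.67
Tax on athletic equipment = £2.05 + £20.67 = £22.72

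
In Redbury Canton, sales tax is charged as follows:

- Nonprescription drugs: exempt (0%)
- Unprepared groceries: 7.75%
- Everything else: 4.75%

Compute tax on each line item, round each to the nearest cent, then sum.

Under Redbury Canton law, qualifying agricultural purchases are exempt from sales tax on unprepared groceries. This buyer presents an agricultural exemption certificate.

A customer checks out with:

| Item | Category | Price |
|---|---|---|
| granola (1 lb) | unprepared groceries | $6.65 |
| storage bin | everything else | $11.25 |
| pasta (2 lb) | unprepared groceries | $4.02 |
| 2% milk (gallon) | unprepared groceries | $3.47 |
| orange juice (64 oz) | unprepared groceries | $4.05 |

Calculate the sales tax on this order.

$0.53

Granola (1 lb) $6.65: unprepared groceries, buyer-exempt → 0% → $0.00
Storage bin $11.25: everything else → 4.75% → $0.53
Pasta (2 lb) $4.02: unprepared groceries, buyer-exempt → 0% → $0.00
2% milk (gallon) $3.47: unprepared groceries, buyer-exempt → 0% → $0.00
Orange juice (64 oz) $4.05: unprepared groceries, buyer-exempt → 0% → $0.00
Total tax = $0.53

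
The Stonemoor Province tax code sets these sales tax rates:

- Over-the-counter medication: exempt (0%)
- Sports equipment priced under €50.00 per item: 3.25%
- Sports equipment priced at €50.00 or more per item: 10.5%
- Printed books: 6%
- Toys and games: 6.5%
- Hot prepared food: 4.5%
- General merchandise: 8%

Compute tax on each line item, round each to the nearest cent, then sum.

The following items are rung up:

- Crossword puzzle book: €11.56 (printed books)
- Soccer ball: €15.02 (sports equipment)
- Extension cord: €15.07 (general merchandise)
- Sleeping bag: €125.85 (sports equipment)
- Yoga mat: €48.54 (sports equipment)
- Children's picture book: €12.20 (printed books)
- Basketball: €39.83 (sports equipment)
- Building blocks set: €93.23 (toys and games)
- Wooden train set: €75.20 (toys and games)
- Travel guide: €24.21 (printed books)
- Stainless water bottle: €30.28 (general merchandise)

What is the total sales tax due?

Crossword puzzle book €11.56: printed books → 6% → €0.69
Soccer ball €15.02: sports equipment, under €50.00 → 3.25% → €0.49
Extension cord €15.07: general merchandise → 8% → €1.21
Sleeping bag €125.85: sports equipment, €50.00 or more → 10.5% → €13.21
Yoga mat €48.54: sports equipment, under €50.00 → 3.25% → €1.58
Children's picture book €12.20: printed books → 6% → €0.73
Basketball €39.83: sports equipment, under €50.00 → 3.25% → €1.29
Building blocks set €93.23: toys and games → 6.5% → €6.06
Wooden train set €75.20: toys and games → 6.5% → €4.89
Travel guide €24.21: printed books → 6% → €1.45
Stainless water bottle €30.28: general merchandise → 8% → €2.42
Total tax = €0.69 + €0.49 + €1.21 + €13.21 + €1.58 + €0.73 + €1.29 + €6.06 + €4.89 + €1.45 + €2.42 = €34.02

€34.02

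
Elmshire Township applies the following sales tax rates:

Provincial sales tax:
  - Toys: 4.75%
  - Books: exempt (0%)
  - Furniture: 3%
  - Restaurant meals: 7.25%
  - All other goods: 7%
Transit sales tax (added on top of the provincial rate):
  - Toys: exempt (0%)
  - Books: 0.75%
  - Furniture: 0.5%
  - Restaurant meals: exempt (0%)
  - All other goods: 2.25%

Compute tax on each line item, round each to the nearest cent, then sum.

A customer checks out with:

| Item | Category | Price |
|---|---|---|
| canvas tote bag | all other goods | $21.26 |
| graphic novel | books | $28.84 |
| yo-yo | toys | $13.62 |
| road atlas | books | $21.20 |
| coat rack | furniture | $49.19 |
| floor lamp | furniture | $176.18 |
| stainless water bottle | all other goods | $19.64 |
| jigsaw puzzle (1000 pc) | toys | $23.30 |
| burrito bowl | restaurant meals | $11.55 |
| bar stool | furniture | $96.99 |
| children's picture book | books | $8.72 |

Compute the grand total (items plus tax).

$488.61

Canvas tote bag $21.26: all other goods → 7% + 2.25% transit = 9.25% → $1.97
Graphic novel $28.84: books → 0% + 0.75% transit = 0.75% → $0.22
Yo-yo $13.62: toys → 4.75% + 0% transit = 4.75% → $0.65
Road atlas $21.20: books → 0% + 0.75% transit = 0.75% → $0.16
Coat rack $49.19: furniture → 3% + 0.5% transit = 3.5% → $1.72
Floor lamp $176.18: furniture → 3% + 0.5% transit = 3.5% → $6.17
Stainless water bottle $19.64: all other goods → 7% + 2.25% transit = 9.25% → $1.82
Jigsaw puzzle (1000 pc) $23.30: toys → 4.75% + 0% transit = 4.75% → $1.11
Burrito bowl $11.55: restaurant meals → 7.25% + 0% transit = 7.25% → $0.84
Bar stool $96.99: furniture → 3% + 0.5% transit = 3.5% → $3.39
Children's picture book $8.72: books → 0% + 0.75% transit = 0.75% → $0.07
Subtotal = $470.49; tax = $18.12; total due = $488.61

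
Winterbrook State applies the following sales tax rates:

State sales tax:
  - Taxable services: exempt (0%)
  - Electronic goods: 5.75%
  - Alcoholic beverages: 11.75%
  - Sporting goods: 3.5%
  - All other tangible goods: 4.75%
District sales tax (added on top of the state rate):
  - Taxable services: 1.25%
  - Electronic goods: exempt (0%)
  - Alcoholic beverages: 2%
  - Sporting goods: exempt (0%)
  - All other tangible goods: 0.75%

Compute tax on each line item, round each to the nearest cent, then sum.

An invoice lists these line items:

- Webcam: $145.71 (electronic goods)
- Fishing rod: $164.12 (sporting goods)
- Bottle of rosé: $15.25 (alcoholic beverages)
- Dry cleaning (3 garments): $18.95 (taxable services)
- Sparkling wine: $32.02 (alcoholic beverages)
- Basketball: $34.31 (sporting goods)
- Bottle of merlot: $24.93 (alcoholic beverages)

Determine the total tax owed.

$25.49

Webcam $145.71: electronic goods → 5.75% + 0% district = 5.75% → $8.38
Fishing rod $164.12: sporting goods → 3.5% + 0% district = 3.5% → $5.74
Bottle of rosé $15.25: alcoholic beverages → 11.75% + 2% district = 13.75% → $2.10
Dry cleaning (3 garments) $18.95: taxable services → 0% + 1.25% district = 1.25% → $0.24
Sparkling wine $32.02: alcoholic beverages → 11.75% + 2% district = 13.75% → $4.40
Basketball $34.31: sporting goods → 3.5% + 0% district = 3.5% → $1.20
Bottle of merlot $24.93: alcoholic beverages → 11.75% + 2% district = 13.75% → $3.43
Total tax = $8.38 + $5.74 + $2.10 + $0.24 + $4.40 + $1.20 + $3.43 = $25.49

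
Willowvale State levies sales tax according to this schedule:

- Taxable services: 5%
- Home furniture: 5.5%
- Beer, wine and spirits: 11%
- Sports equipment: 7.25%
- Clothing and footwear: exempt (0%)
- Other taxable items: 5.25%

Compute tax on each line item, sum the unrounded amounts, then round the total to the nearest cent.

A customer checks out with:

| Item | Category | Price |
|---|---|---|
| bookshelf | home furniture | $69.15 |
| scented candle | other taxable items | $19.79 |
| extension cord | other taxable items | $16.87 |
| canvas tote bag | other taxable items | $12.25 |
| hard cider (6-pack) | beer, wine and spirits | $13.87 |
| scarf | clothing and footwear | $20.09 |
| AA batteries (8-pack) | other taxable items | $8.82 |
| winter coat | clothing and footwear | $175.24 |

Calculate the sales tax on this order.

Bookshelf $69.15: home furniture → 5.5% → $3.80325
Scented candle $19.79: other taxable items → 5.25% → $1.038975
Extension cord $16.87: other taxable items → 5.25% → $0.885675
Canvas tote bag $12.25: other taxable items → 5.25% → $0.643125
Hard cider (6-pack) $13.87: beer, wine and spirits → 11% → $1.5257
Scarf $20.09: clothing and footwear → 0% → $0.00
AA batteries (8-pack) $8.82: other taxable items → 5.25% → $0.46305
Winter coat $175.24: clothing and footwear → 0% → $0.00
Unrounded tax sum = $8.359775 → $8.36

$8.36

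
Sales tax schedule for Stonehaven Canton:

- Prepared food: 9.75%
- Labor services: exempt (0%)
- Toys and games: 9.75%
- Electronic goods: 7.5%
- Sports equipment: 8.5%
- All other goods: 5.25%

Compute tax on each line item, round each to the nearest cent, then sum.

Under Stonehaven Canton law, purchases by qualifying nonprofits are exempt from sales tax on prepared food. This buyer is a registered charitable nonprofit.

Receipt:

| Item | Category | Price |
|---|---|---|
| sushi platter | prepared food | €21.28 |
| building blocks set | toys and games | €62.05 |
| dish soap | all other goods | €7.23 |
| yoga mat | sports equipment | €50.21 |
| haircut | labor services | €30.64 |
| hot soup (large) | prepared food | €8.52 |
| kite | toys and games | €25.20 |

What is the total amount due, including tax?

Sushi platter €21.28: prepared food, buyer-exempt → 0% → €0.00
Building blocks set €62.05: toys and games → 9.75% → €6.05
Dish soap €7.23: all other goods → 5.25% → €0.38
Yoga mat €50.21: sports equipment → 8.5% → €4.27
Haircut €30.64: labor services → 0% → €0.00
Hot soup (large) €8.52: prepared food, buyer-exempt → 0% → €0.00
Kite €25.20: toys and games → 9.75% → €2.46
Subtotal = €205.13; tax = €13.16; total due = €218.29

€218.29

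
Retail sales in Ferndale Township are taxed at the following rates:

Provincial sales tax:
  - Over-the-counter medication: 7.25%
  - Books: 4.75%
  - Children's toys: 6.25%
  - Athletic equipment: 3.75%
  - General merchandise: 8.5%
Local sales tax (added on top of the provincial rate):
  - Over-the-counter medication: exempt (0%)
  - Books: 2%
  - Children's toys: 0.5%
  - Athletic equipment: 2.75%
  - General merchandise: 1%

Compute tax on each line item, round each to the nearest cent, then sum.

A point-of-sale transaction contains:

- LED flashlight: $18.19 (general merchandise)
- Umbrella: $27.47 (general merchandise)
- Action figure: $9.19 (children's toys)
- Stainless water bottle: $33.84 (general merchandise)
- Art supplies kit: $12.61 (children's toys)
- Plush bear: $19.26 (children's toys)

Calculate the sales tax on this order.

LED flashlight $18.19: general merchandise → 8.5% + 1% local = 9.5% → $1.73
Umbrella $27.47: general merchandise → 8.5% + 1% local = 9.5% → $2.61
Action figure $9.19: children's toys → 6.25% + 0.5% local = 6.75% → $0.62
Stainless water bottle $33.84: general merchandise → 8.5% + 1% local = 9.5% → $3.21
Art supplies kit $12.61: children's toys → 6.25% + 0.5% local = 6.75% → $0.85
Plush bear $19.26: children's toys → 6.25% + 0.5% local = 6.75% → $1.30
Total tax = $1.73 + $2.61 + $0.62 + $3.21 + $0.85 + $1.30 = $10.32

$10.32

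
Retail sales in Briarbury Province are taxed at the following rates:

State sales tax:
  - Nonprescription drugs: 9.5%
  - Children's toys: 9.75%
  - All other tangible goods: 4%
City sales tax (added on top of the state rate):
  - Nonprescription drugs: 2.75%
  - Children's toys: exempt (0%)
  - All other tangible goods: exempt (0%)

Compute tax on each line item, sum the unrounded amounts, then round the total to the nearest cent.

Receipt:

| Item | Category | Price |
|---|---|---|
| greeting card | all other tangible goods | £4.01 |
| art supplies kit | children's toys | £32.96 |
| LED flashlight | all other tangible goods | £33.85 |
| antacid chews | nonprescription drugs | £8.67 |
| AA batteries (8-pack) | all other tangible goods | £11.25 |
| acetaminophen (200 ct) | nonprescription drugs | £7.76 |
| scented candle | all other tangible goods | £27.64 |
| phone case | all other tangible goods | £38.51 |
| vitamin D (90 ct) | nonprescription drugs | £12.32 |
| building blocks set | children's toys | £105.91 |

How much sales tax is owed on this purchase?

£21.67

Greeting card £4.01: all other tangible goods → 4% + 0% city = 4% → £0.1604
Art supplies kit £32.96: children's toys → 9.75% + 0% city = 9.75% → £3.2136
LED flashlight £33.85: all other tangible goods → 4% + 0% city = 4% → £1.354
Antacid chews £8.67: nonprescription drugs → 9.5% + 2.75% city = 12.25% → £1.062075
AA batteries (8-pack) £11.25: all other tangible goods → 4% + 0% city = 4% → £0.45
Acetaminophen (200 ct) £7.76: nonprescription drugs → 9.5% + 2.75% city = 12.25% → £0.9506
Scented candle £27.64: all other tangible goods → 4% + 0% city = 4% → £1.1056
Phone case £38.51: all other tangible goods → 4% + 0% city = 4% → £1.5404
Vitamin D (90 ct) £12.32: nonprescription drugs → 9.5% + 2.75% city = 12.25% → £1.5092
Building blocks set £105.91: children's toys → 9.75% + 0% city = 9.75% → £10.326225
Unrounded tax sum = £21.6721 → £21.67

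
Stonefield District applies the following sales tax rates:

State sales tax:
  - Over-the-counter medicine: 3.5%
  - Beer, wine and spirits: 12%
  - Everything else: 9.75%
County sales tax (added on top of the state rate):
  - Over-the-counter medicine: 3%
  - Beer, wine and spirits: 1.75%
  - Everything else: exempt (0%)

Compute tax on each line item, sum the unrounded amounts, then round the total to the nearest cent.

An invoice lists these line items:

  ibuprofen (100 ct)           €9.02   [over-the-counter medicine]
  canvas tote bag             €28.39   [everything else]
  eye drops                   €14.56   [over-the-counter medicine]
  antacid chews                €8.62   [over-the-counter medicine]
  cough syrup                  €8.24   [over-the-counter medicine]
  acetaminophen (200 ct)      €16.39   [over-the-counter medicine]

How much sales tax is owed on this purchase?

Ibuprofen (100 ct) €9.02: over-the-counter medicine → 3.5% + 3% county = 6.5% → €0.5863
Canvas tote bag €28.39: everything else → 9.75% + 0% county = 9.75% → €2.768025
Eye drops €14.56: over-the-counter medicine → 3.5% + 3% county = 6.5% → €0.9464
Antacid chews €8.62: over-the-counter medicine → 3.5% + 3% county = 6.5% → €0.5603
Cough syrup €8.24: over-the-counter medicine → 3.5% + 3% county = 6.5% → €0.5356
Acetaminophen (200 ct) €16.39: over-the-counter medicine → 3.5% + 3% county = 6.5% → €1.06535
Unrounded tax sum = €6.461975 → €6.46

€6.46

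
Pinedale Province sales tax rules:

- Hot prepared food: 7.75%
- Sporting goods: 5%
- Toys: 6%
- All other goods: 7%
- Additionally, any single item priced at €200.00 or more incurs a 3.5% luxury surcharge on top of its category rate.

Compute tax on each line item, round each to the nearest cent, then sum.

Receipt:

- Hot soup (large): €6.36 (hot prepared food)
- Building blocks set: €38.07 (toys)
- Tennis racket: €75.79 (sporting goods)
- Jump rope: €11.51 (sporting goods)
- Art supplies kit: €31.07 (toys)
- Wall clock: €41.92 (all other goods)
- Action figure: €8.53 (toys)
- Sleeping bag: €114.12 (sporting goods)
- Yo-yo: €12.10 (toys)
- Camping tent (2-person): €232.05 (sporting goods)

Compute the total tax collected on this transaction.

Hot soup (large) €6.36: hot prepared food → 7.75% → €0.49
Building blocks set €38.07: toys → 6% → €2.28
Tennis racket €75.79: sporting goods → 5% → €3.79
Jump rope €11.51: sporting goods → 5% → €0.58
Art supplies kit €31.07: toys → 6% → €1.86
Wall clock €41.92: all other goods → 7% → €2.93
Action figure €8.53: toys → 6% → €0.51
Sleeping bag €114.12: sporting goods → 5% → €5.71
Yo-yo €12.10: toys → 6% → €0.73
Camping tent (2-person) €232.05: sporting goods → 5% + 3.5% surcharge = 8.5% → €19.72
Total tax = €0.49 + €2.28 + €3.79 + €0.58 + €1.86 + €2.93 + €0.51 + €5.71 + €0.73 + €19.72 = €38.60

€38.60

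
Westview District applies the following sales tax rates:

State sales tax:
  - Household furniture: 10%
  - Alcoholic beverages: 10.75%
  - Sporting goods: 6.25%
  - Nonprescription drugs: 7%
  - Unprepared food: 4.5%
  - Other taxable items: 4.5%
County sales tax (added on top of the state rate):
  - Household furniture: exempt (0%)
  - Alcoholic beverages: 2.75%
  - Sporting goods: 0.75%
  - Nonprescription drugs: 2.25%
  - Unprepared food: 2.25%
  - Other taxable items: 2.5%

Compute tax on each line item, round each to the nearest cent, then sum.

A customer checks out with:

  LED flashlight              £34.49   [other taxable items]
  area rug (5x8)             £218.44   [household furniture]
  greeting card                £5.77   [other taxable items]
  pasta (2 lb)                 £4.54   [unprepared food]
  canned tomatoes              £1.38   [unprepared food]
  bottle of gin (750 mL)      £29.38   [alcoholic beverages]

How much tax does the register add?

LED flashlight £34.49: other taxable items → 4.5% + 2.5% county = 7% → £2.41
Area rug (5x8) £218.44: household furniture → 10% + 0% county = 10% → £21.84
Greeting card £5.77: other taxable items → 4.5% + 2.5% county = 7% → £0.40
Pasta (2 lb) £4.54: unprepared food → 4.5% + 2.25% county = 6.75% → £0.31
Canned tomatoes £1.38: unprepared food → 4.5% + 2.25% county = 6.75% → £0.09
Bottle of gin (750 mL) £29.38: alcoholic beverages → 10.75% + 2.75% county = 13.5% → £3.97
Total tax = £2.41 + £21.84 + £0.40 + £0.31 + £0.09 + £3.97 = £29.02

£29.02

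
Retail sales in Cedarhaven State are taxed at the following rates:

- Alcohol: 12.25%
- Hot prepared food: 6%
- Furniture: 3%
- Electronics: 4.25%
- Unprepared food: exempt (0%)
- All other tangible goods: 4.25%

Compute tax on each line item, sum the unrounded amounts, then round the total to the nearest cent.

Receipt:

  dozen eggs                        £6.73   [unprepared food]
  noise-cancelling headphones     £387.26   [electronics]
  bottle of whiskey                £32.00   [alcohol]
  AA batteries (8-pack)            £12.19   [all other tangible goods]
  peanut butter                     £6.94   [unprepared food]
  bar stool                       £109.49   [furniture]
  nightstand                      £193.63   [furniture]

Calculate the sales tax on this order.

Dozen eggs £6.73: unprepared food → 0% → £0.00
Noise-cancelling headphones £387.26: electronics → 4.25% → £16.45855
Bottle of whiskey £32.00: alcohol → 12.25% → £3.92
AA batteries (8-pack) £12.19: all other tangible goods → 4.25% → £0.518075
Peanut butter £6.94: unprepared food → 0% → £0.00
Bar stool £109.49: furniture → 3% → £3.2847
Nightstand £193.63: furniture → 3% → £5.8089
Unrounded tax sum = £29.990225 → £29.99

£29.99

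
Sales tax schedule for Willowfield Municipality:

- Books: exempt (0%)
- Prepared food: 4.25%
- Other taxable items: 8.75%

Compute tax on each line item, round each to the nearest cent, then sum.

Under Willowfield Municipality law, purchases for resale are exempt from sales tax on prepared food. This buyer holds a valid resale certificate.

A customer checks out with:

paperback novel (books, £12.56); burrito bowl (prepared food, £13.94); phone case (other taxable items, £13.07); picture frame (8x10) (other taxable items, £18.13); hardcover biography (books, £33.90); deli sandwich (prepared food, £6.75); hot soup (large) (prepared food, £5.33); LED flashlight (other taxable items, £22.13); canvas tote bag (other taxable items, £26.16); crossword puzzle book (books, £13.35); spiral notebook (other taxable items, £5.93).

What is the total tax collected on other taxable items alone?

Phone case £13.07: other taxable items → 8.75% → £1.14
Picture frame (8x10) £18.13: other taxable items → 8.75% → £1.59
LED flashlight £22.13: other taxable items → 8.75% → £1.94
Canvas tote bag £26.16: other taxable items → 8.75% → £2.29
Spiral notebook £5.93: other taxable items → 8.75% → £0.52
Tax on other taxable items = £1.14 + £1.59 + £1.94 + £2.29 + £0.52 = £7.48

£7.48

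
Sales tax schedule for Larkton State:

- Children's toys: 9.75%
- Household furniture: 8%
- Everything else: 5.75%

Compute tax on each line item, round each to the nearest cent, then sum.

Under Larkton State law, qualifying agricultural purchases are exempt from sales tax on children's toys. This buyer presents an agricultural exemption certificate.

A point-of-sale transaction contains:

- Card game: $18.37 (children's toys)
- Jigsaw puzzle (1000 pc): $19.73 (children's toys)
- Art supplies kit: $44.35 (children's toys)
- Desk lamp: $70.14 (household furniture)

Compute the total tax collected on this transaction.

$5.61

Card game $18.37: children's toys, buyer-exempt → 0% → $0.00
Jigsaw puzzle (1000 pc) $19.73: children's toys, buyer-exempt → 0% → $0.00
Art supplies kit $44.35: children's toys, buyer-exempt → 0% → $0.00
Desk lamp $70.14: household furniture → 8% → $5.61
Total tax = $5.61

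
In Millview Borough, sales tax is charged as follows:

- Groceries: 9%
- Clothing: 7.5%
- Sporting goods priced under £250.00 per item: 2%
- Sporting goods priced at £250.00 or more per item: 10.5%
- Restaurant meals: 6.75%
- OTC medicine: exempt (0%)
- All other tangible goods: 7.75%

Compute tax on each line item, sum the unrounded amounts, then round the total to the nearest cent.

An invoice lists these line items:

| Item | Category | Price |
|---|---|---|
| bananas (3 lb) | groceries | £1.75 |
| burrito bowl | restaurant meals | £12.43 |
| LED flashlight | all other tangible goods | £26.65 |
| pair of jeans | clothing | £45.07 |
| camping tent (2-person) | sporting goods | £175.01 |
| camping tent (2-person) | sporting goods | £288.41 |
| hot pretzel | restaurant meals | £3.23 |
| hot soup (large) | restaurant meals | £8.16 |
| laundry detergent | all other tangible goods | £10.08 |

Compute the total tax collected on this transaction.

Bananas (3 lb) £1.75: groceries → 9% → £0.1575
Burrito bowl £12.43: restaurant meals → 6.75% → £0.839025
LED flashlight £26.65: all other tangible goods → 7.75% → £2.065375
Pair of jeans £45.07: clothing → 7.5% → £3.38025
Camping tent (2-person) £175.01: sporting goods, under £250.00 → 2% → £3.5002
Camping tent (2-person) £288.41: sporting goods, £250.00 or more → 10.5% → £30.28305
Hot pretzel £3.23: restaurant meals → 6.75% → £0.218025
Hot soup (large) £8.16: restaurant meals → 6.75% → £0.5508
Laundry detergent £10.08: all other tangible goods → 7.75% → £0.7812
Unrounded tax sum = £41.775425 → £41.78

£41.78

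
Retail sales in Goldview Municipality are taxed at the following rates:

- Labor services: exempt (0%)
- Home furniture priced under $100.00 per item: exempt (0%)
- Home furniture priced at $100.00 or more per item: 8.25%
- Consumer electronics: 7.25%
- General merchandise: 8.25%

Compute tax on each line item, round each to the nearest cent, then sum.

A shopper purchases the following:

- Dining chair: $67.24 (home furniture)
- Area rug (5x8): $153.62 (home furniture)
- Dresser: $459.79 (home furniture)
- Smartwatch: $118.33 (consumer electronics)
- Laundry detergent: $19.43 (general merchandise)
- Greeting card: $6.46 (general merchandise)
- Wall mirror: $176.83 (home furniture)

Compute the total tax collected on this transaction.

Dining chair $67.24: home furniture, under $100.00 → 0% → $0.00
Area rug (5x8) $153.62: home furniture, $100.00 or more → 8.25% → $12.67
Dresser $459.79: home furniture, $100.00 or more → 8.25% → $37.93
Smartwatch $118.33: consumer electronics → 7.25% → $8.58
Laundry detergent $19.43: general merchandise → 8.25% → $1.60
Greeting card $6.46: general merchandise → 8.25% → $0.53
Wall mirror $176.83: home furniture, $100.00 or more → 8.25% → $14.59
Total tax = $12.67 + $37.93 + $8.58 + $1.60 + $0.53 + $14.59 = $75.90

$75.90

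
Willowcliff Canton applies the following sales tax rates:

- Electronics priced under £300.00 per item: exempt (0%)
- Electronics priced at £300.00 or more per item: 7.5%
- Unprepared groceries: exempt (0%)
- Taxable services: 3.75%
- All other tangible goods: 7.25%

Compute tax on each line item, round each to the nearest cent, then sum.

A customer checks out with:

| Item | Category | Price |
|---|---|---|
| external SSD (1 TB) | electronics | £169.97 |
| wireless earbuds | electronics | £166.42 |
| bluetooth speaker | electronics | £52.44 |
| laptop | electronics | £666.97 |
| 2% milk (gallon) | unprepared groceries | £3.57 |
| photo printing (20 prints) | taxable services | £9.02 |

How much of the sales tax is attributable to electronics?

External SSD (1 TB) £169.97: electronics, under £300.00 → 0% → £0.00
Wireless earbuds £166.42: electronics, under £300.00 → 0% → £0.00
Bluetooth speaker £52.44: electronics, under £300.00 → 0% → £0.00
Laptop £666.97: electronics, £300.00 or more → 7.5% → £50.02
Tax on electronics = £0.00 + £0.00 + £0.00 + £50.02 = £50.02

£50.02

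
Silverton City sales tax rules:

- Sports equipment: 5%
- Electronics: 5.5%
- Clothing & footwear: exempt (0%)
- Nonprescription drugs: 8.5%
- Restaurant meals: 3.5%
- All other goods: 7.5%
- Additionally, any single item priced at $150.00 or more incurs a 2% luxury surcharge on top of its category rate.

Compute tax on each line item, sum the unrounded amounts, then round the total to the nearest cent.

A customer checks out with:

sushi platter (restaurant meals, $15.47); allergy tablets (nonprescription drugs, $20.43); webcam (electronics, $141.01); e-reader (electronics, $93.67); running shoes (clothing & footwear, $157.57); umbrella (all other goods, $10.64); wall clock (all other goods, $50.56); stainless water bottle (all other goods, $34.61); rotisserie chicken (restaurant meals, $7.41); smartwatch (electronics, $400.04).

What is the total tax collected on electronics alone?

$42.91

Webcam $141.01: electronics → 5.5% → $7.75555
E-reader $93.67: electronics → 5.5% → $5.15185
Smartwatch $400.04: electronics → 5.5% + 2% surcharge = 7.5% → $30.003
Tax on electronics: unrounded sum = $42.9104 → $42.91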